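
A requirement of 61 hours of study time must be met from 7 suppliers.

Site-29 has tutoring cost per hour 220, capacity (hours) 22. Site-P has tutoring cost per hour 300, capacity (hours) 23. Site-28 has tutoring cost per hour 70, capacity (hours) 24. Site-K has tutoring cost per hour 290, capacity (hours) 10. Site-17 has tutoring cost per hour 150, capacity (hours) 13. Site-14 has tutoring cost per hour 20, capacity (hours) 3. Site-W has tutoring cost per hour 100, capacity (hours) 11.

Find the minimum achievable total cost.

Use suppliers in increasing cost order.
Site-14 (20): use full 3 → 58 hours to go.
Site-28 at 70: take all 24 hours → 34 still needed.
Take 11 from Site-W at 100 → need 23 more.
Take 13 from Site-17 at 150 → need 10 more.
Take 10 from Site-29 at 220 to finish.
Site-K, Site-P: unused.
Cost = 3×20 + 24×70 + 11×100 + 13×150 + 10×220 = 6990.

6990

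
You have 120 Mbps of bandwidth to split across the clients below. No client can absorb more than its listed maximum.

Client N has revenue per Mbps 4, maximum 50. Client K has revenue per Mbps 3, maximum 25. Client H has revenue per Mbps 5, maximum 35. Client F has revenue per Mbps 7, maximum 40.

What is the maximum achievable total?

635

Rank by revenue per Mbps: Client F 7 > Client H 5 > Client N 4 > Client K 3.
Client F: +40 to 40 (cap) → 80 left.
Client H: +35 to 35 (cap) → 45 left.
Client N has room for 50 but only 45 remain, so it gets 45.
Total = 4×45 + 5×35 + 7×40 = 635.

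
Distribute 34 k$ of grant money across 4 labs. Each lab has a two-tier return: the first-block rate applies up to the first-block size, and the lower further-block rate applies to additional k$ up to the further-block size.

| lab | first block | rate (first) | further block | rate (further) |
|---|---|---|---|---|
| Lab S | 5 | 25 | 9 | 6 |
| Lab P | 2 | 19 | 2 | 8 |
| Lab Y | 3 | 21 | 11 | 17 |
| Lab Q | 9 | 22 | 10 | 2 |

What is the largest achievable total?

Rank every tier by rate: Lab S/tier1 25 > Lab Q/tier1 22 > Lab Y/tier1 21 > Lab P/tier1 19 > Lab Y/tier2 17 > Lab P/tier2 8 > Lab S/tier2 6 > Lab Q/tier2 2.
Fill Lab S tier1 block (5 at 25) — 29 left.
Lab Q tier1 at 22: fill all 9 — 20 left.
Lab Y tier1 at 21: fill all 3 — 17 left.
Lab P/tier1 (19): +2 — 15 left.
Lab Y tier2 at 17: fill all 11 — 4 left.
Lab P/tier2 (8): +2 — 2 left.
Lab S tier2 at 6: only 2 left, fill 2.
Total = 25×5 + 22×9 + 21×3 + 19×2 + 17×11 + 8×2 + 6×2 = 639.

639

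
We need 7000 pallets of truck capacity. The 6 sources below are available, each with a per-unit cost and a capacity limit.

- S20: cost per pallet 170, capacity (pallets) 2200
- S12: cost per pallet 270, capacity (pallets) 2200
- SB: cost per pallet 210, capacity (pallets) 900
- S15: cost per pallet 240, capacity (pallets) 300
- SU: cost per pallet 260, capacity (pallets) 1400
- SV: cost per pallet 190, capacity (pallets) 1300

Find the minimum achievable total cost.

1489000

Fill from the cheapest source first.
S20 (170): use full 2200 ; 4800 pallets to go.
SV at 190: take all 1300 pallets ; 3500 still needed.
SB (210): use full 900 ; 2600 pallets to go.
S15 (240): use full 300 ; 2300 pallets to go.
SU at 260: take all 1400 pallets ; 900 still needed.
S12 at 270: take 900 of its 2200 ; requirement met.
Cost = 2200×170 + 1300×190 + 900×210 + 300×240 + 1400×260 + 900×270 = 1489000.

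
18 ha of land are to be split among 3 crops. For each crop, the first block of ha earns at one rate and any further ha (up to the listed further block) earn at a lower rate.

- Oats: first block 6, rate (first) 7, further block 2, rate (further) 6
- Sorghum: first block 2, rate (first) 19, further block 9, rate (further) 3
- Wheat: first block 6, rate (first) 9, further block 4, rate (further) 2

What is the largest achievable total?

Treat each block as its own option and order by rate: Sorghum/T1 19 > Wheat/T1 9 > Oats/T1 7 > Oats/T2 6 > Sorghum/T2 3 > Wheat/T2 2.
Sorghum/T1 (19): +2 ; 16 left.
Wheat T1 at 9: fill all 6 ; 10 left.
Oats/T1 (7): +6 ; 4 left.
Oats T2 at 6: fill all 2 ; 2 left.
Sorghum/T2: +2 of 9 at 3; pool empty.
Total = 19×2 + 9×6 + 7×6 + 6×2 + 3×2 = 152.

152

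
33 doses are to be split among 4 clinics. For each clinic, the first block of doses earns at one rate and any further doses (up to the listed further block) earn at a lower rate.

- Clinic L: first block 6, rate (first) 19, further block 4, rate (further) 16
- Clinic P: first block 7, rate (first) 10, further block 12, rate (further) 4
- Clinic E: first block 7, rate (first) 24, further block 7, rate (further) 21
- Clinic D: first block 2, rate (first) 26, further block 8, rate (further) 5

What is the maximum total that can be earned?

Order all 8 blocks by rate: Clinic D/tier1 26 > Clinic E/tier1 24 > Clinic E/tier2 21 > Clinic L/tier1 19 > Clinic L/tier2 16 > Clinic P/tier1 10 > Clinic D/tier2 5 > Clinic P/tier2 4.
Clinic D/tier1 (26): +2 ; 31 left.
Clinic E/tier1 (24): +7 ; 24 left.
Clinic E tier2 at 21: fill all 7 ; 17 left.
Clinic L/tier1 (19): +6 ; 11 left.
Clinic L/tier2 (16): +4 ; 7 left.
Fill Clinic P tier1 block (7 at 10) ; 0 left.
Total = 26×2 + 24×7 + 21×7 + 19×6 + 16×4 + 10×7 = 615.

615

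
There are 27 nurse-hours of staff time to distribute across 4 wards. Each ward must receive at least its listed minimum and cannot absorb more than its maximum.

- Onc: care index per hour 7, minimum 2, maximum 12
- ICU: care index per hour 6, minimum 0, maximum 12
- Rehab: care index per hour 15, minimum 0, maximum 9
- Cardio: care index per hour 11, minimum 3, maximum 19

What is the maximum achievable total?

325

Meeting every minimum uses 2+0+0+3 = 5 nurse-hours, leaving 22.
Order the wards by care index per hour: Rehab 15 > Cardio 11 > Onc 7 > ICU 6.
Give Rehab 9 more to hit its cap of 9 → 13 left.
Cardio has room for 16 more but only 13 remain, so it gets 16.
Total = 7×2 + 15×9 + 11×16 = 325.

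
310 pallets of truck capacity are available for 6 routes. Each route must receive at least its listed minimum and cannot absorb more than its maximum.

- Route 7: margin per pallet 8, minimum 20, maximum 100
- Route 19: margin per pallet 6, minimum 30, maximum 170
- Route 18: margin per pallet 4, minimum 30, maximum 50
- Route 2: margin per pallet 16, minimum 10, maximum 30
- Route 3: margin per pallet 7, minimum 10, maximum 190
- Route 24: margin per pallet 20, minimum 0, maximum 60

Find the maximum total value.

Meeting every minimum uses 20+30+30+10+10+0 = 100 pallets, leaving 210.
Rank by margin per pallet: Route 24 20 > Route 2 16 > Route 7 8 > Route 3 7 > Route 19 6 > Route 18 4.
Route 24 takes 60 more to reach its cap of 60 ; 150 left.
Route 2 takes 20 more to reach its cap of 30 ; 130 left.
Route 7: +80 to 100 (cap) ; 50 left.
Only 50 left; Route 3 takes them to reach 60.
Total = 8×100 + 6×30 + 4×30 + 16×30 + 7×60 + 20×60 = 3200.

3200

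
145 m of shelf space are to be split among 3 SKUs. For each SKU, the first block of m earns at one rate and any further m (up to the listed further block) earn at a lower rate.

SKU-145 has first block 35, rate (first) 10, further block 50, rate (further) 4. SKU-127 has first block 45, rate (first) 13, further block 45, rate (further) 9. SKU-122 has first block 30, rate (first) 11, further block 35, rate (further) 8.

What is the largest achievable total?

Rank every tier by rate: SKU-127/first 13 > SKU-122/first 11 > SKU-145/first 10 > SKU-127/second 9 > SKU-122/second 8 > SKU-145/second 4.
SKU-127 first at 13: fill all 45 ; 100 left.
SKU-122/first (11): +30 ; 70 left.
Fill SKU-145 first block (35 at 10) ; 35 left.
SKU-127 second at 9: only 35 left, fill 35.
Total = 13×45 + 11×30 + 10×35 + 9×35 = 1580.

1580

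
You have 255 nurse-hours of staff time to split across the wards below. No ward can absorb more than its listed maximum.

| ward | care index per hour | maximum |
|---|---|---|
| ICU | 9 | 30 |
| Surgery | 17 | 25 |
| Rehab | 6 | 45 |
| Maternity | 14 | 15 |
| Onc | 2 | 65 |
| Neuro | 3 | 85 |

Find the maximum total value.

Rank by care index per hour: Surgery 17 > Maternity 14 > ICU 9 > Rehab 6 > Neuro 3 > Onc 2.
Surgery: +25 to 25 (cap) ; 230 left.
Give Maternity 15 to hit its cap of 15 ; 215 left.
ICU: +30 to 30 (cap) ; 185 left.
Rehab: +45 to 45 (cap) ; 140 left.
Neuro takes 85 to reach its cap of 85 ; 55 left.
Onc: +55 (room for 65) → 55. Pool exhausted.
Total = 9×30 + 17×25 + 6×45 + 14×15 + 2×55 + 3×85 = 1540.

1540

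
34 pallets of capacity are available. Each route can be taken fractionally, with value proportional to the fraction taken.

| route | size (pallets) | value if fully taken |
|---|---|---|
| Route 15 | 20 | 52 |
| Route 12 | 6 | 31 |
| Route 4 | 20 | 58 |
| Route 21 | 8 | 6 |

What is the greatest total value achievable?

109.8

Rank by value-to-size ratio: Route 12 31/6≈5.17, Route 4 58/20≈2.9, Route 15 52/20≈2.6, Route 21 6/8≈0.75.
Take all of Route 12 (6 pallets, value 31) → 28 pallets left.
All 20 pallets of Route 4 fit (value 58) → 8 remain.
Fill the last 8 pallets with part of Route 15: 8/20 of it earns 20.8.
Total value = 109.8.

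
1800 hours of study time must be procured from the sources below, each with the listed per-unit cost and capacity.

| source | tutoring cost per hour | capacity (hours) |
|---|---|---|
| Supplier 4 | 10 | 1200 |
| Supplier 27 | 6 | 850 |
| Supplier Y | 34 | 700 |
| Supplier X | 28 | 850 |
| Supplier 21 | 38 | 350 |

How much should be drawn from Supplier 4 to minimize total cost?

950

Use sources in increasing cost order.
Supplier 27 (6): use full 850 → 950 hours to go.
Supplier 4 at 10: take 950 of its 1200 → requirement met.
Supplier X, Supplier Y, Supplier 21: unused.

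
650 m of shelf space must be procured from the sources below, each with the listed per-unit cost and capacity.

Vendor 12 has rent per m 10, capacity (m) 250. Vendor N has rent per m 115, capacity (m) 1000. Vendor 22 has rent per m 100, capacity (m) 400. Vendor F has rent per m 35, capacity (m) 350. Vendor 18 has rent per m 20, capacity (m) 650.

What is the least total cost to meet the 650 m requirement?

Cheapest first:
Vendor 12 at 10: take all 250 m → 400 still needed.
Take 400 from Vendor 18 at 20 to finish.
Vendor F, Vendor 22, Vendor N: unused.
Cost = 250×10 + 400×20 = 10500.

10500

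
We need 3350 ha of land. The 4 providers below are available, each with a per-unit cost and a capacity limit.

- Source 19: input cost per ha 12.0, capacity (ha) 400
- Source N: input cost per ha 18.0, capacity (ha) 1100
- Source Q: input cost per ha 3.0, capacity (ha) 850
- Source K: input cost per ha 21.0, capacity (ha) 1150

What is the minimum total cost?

48150

Use providers in increasing cost order.
Take 850 from Source Q at 3.0 — need 2500 more.
Take 400 from Source 19 at 12.0 — need 2100 more.
Source N at 18.0: take all 1100 ha — 1000 still needed.
Source K (21.0): take the remaining 1000 — done.
Cost = 850×3.0 + 400×12.0 + 1100×18.0 + 1000×21.0 = 48150.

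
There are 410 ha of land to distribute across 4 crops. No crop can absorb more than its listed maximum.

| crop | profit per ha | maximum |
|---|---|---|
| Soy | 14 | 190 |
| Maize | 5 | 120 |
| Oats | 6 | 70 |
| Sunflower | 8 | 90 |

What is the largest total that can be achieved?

4100

Order the crops by profit per ha: Soy 14 > Sunflower 8 > Oats 6 > Maize 5.
Give Soy 190 to hit its cap of 190 — 220 left.
Sunflower: +90 to 90 (cap) — 130 left.
Give Oats 70 to hit its cap of 70 — 60 left.
Maize: +60 (room for 120) → 60. Pool exhausted.
Total = 14×190 + 5×60 + 6×70 + 8×90 = 4100.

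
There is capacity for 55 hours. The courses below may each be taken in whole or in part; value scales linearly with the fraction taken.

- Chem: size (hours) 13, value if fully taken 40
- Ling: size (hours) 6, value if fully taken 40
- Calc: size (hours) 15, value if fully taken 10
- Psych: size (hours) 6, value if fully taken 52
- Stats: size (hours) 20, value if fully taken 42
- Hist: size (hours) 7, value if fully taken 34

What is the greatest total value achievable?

210

Sort by value density: Psych 52/6≈8.67, Ling 40/6≈6.67, Hist 34/7≈4.86, Chem 40/13≈3.08, Stats 42/20≈2.1, Calc 10/15≈0.667.
All 6 hours of Psych fit (value 52) → 49 remain.
All 6 hours of Ling fit (value 40) → 43 remain.
Hist: take in full, 7 hours for value 34 → 36 left.
All 13 hours of Chem fit (value 40) → 23 remain.
All 20 hours of Stats fit (value 42) → 3 remain.
Only 3 hours remain; take 3/15 of Calc for value 10×3/15 = 2.
Total value = 210.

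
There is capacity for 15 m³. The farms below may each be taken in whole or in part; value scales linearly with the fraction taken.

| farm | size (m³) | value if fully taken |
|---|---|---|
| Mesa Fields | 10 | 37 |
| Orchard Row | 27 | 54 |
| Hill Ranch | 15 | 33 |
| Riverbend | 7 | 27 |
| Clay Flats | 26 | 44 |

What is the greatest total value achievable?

56.6

Rank by value-to-size ratio: Riverbend 27/7≈3.86, Mesa Fields 37/10≈3.7, Hill Ranch 33/15≈2.2, Orchard Row 54/27≈2, Clay Flats 44/26≈1.69.
All 7 m³ of Riverbend fit (value 27) ; 8 remain.
Only 8 m³ remain; take 8/10 of Mesa Fields for value 37×8/10 = 29.6.
Total value = 56.6.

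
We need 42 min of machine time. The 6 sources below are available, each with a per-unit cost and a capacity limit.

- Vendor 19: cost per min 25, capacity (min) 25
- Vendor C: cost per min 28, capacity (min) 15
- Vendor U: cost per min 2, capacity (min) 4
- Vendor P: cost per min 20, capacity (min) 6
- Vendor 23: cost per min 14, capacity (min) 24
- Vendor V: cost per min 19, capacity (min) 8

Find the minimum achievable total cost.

Fill from the cheapest source first.
Vendor U (2): use full 4 → 38 min to go.
Take 24 from Vendor 23 at 14 → need 14 more.
Vendor V at 19: take all 8 min → 6 still needed.
Take 6 from Vendor P at 20 → need 0 more.
Vendor 19, Vendor C: unused.
Cost = 4×2 + 24×14 + 8×19 + 6×20 = 616.

616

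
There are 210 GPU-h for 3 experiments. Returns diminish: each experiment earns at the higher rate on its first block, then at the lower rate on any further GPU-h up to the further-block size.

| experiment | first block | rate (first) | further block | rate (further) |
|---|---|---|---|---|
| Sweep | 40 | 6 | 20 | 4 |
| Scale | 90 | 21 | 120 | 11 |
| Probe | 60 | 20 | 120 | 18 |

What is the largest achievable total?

4170

Treat each block as its own option and order by rate: Scale/first 21 > Probe/first 20 > Probe/second 18 > Scale/second 11 > Sweep/first 6 > Sweep/second 4.
Scale first at 21: fill all 90 ; 120 left.
Probe first at 20: fill all 60 ; 60 left.
60 remain; put them into Probe second at 18.
Total = 21×90 + 20×60 + 18×60 = 4170.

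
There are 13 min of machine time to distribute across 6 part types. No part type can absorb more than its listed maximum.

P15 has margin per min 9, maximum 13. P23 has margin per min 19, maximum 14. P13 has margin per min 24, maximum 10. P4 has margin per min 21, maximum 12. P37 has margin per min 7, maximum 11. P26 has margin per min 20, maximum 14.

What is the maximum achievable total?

303

Highest margin per min first: P13 24 > P4 21 > P26 20 > P23 19 > P15 9 > P37 7.
P13 takes 10 to reach its cap of 10 → 3 left.
Only 3 left; P4 takes them to reach 3.
Total = 24×10 + 21×3 = 303.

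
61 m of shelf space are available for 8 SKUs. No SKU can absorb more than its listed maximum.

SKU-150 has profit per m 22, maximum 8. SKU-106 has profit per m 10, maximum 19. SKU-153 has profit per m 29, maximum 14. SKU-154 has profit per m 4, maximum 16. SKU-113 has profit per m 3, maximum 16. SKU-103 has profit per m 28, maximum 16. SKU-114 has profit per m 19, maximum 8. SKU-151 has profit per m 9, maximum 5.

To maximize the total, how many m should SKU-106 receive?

Rank by profit per m: SKU-153 29 > SKU-103 28 > SKU-150 22 > SKU-114 19 > SKU-106 10 > SKU-151 9 > SKU-154 4 > SKU-113 3.
Give SKU-153 14 to hit its cap of 14 → 47 left.
SKU-103 takes 16 to reach its cap of 16 → 31 left.
SKU-150 takes 8 to reach its cap of 8 → 23 left.
SKU-114 takes 8 to reach its cap of 8 → 15 left.
SKU-106 has room for 19 but only 15 remain, so it gets 15.

15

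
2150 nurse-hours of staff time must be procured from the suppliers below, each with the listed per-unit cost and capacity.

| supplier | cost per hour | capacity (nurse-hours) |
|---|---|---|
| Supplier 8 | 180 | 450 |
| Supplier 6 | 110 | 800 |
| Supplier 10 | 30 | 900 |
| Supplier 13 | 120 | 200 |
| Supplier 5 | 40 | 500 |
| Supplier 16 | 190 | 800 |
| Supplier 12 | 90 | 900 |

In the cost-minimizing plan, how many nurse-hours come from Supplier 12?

Fill from the cheapest supplier first.
Supplier 10 at 30: take all 900 nurse-hours — 1250 still needed.
Supplier 5 (40): use full 500 — 750 nurse-hours to go.
Take 750 from Supplier 12 at 90 to finish.
Supplier 6, Supplier 13, Supplier 8, Supplier 16: unused.

750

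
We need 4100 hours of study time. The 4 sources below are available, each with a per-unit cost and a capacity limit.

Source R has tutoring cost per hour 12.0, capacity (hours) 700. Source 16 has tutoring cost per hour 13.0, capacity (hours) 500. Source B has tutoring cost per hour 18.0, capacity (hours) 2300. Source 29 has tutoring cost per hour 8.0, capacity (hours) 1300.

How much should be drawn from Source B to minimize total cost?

1600

Cheapest first:
Source 29 (8.0): use full 1300 → 2800 hours to go.
Source R at 12.0: take all 700 hours → 2100 still needed.
Source 16 (13.0): use full 500 → 1600 hours to go.
Take 1600 from Source B at 18.0 to finish.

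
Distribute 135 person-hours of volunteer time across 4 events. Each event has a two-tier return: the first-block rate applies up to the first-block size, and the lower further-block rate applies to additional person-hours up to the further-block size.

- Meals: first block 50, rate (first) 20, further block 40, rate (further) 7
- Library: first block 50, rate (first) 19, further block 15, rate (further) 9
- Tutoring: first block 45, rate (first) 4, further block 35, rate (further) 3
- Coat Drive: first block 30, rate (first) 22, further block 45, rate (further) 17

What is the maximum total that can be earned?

Treat each block as its own option and order by rate: Coat Drive/T1 22 > Meals/T1 20 > Library/T1 19 > Coat Drive/T2 17 > Library/T2 9 > Meals/T2 7 > Tutoring/T1 4 > Tutoring/T2 3.
Coat Drive T1 at 22: fill all 30 — 105 left.
Meals T1 at 20: fill all 50 — 55 left.
Fill Library T1 block (50 at 19) — 5 left.
Coat Drive T2 at 17: only 5 left, fill 5.
Total = 22×30 + 20×50 + 19×50 + 17×5 = 2695.

2695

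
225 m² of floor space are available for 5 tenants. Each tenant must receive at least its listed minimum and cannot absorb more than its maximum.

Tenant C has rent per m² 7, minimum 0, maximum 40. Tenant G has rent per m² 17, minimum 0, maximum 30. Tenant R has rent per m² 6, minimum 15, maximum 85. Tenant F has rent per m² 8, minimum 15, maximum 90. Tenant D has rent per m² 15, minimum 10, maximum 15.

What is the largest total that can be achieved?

Meeting every minimum uses 0+0+15+15+10 = 40 m², leaving 185.
Rank by rent per m²: Tenant G 17 > Tenant D 15 > Tenant F 8 > Tenant C 7 > Tenant R 6.
Tenant G takes 30 more to reach its cap of 30 ; 155 left.
Give Tenant D 5 more to hit its cap of 15 ; 150 left.
Tenant F: +75 to 90 (cap) ; 75 left.
Give Tenant C 40 more to hit its cap of 40 ; 35 left.
Tenant R has room for 70 more but only 35 remain, so it gets 50.
Total = 7×40 + 17×30 + 6×50 + 8×90 + 15×15 = 2035.

2035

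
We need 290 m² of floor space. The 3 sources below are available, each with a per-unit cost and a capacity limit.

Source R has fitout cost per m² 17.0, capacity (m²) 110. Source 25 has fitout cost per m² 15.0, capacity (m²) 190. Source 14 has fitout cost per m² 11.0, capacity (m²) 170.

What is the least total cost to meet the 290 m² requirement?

3670

Cheapest first:
Source 14 (11.0): use full 170 → 120 m² to go.
Source 25 at 15.0: take 120 of its 190 → requirement met.
Source R: unused.
Cost = 170×11.0 + 120×15.0 = 3670.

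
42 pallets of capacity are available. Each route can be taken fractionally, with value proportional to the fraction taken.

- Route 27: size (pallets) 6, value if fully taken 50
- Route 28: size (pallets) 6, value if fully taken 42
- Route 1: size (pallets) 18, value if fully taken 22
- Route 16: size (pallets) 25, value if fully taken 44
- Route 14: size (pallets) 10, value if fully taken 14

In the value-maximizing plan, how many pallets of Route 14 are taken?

5

Sort by value density: Route 27 50/6≈8.33, Route 28 42/6≈7, Route 16 44/25≈1.76, Route 14 14/10≈1.4, Route 1 22/18≈1.22.
Route 27: take in full, 6 pallets for value 50 → 36 left.
Route 28: take in full, 6 pallets for value 42 → 30 left.
Route 16: take in full, 25 pallets for value 44 → 5 left.
Fill the last 5 pallets with part of Route 14: 5/10 of it earns 7.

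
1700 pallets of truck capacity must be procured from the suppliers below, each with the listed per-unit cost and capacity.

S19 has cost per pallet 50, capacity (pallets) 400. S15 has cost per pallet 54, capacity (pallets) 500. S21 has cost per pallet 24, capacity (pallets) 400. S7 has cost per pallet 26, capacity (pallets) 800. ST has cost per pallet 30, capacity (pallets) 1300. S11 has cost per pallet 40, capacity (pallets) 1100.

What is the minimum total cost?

Fill from the cheapest supplier first.
S21 at 24: take all 400 pallets ; 1300 still needed.
S7 (26): use full 800 ; 500 pallets to go.
ST (30): take the remaining 500 ; done.
S11, S19, S15: unused.
Cost = 400×24 + 800×26 + 500×30 = 45400.

45400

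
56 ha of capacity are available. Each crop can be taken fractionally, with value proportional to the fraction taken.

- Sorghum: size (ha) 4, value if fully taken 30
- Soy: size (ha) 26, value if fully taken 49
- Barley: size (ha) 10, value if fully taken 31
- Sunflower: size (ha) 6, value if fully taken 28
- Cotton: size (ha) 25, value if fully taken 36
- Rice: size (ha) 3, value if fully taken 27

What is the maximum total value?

175.08

Rank by value-to-size ratio: Rice 27/3≈9, Sorghum 30/4≈7.5, Sunflower 28/6≈4.67, Barley 31/10≈3.1, Soy 49/26≈1.88, Cotton 36/25≈1.44.
Take all of Rice (3 ha, value 27) — 53 ha left.
All 4 ha of Sorghum fit (value 30) — 49 remain.
Take all of Sunflower (6 ha, value 28) — 43 ha left.
Barley: take in full, 10 ha for value 31 — 33 left.
Soy: take in full, 26 ha for value 49 — 7 left.
7 ha left: a 7/25 share of Cotton gives 36×7/25 = 10.08.
Total value = 175.08.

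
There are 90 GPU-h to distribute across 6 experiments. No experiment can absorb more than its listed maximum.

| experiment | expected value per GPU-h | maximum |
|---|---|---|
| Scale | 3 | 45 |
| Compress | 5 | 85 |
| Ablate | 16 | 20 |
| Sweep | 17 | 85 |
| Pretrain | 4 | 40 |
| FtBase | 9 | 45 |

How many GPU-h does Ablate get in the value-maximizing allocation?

5

Highest expected value per GPU-h first: Sweep 17 > Ablate 16 > FtBase 9 > Compress 5 > Pretrain 4 > Scale 3.
Sweep: +85 to 85 (cap) → 5 left.
Only 5 left; Ablate takes them to reach 5.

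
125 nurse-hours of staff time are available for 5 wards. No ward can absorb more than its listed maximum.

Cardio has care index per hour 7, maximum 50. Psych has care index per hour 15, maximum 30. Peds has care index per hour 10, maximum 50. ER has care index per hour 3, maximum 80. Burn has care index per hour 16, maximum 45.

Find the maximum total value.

Rank by care index per hour: Burn 16 > Psych 15 > Peds 10 > Cardio 7 > ER 3.
Give Burn 45 to hit its cap of 45 — 80 left.
Give Psych 30 to hit its cap of 30 — 50 left.
Give Peds 50 to hit its cap of 50 — 0 left.
Total = 15×30 + 10×50 + 16×45 = 1670.

1670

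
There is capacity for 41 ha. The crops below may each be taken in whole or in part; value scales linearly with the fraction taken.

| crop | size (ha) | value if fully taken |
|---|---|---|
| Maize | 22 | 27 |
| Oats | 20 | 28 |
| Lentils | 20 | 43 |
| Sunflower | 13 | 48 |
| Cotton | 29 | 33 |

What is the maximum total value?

102.2

Best value per unit of size first: Sunflower 48/13≈3.69, Lentils 43/20≈2.15, Oats 28/20≈1.4, Maize 27/22≈1.23, Cotton 33/29≈1.14.
All 13 ha of Sunflower fit (value 48) → 28 remain.
Take all of Lentils (20 ha, value 43) → 8 ha left.
8 ha left: a 8/20 share of Oats gives 28×8/20 = 11.2.
Total value = 102.2.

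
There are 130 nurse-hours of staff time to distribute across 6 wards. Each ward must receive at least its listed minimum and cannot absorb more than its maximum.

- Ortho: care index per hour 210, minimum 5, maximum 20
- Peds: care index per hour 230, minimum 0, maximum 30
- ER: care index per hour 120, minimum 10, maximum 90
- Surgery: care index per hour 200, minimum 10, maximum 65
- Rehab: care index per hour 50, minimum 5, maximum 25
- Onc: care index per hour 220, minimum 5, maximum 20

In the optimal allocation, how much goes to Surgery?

Meeting every minimum uses 5+0+10+10+5+5 = 35 nurse-hours, leaving 95.
Rank by care index per hour: Peds 230 > Onc 220 > Ortho 210 > Surgery 200 > ER 120 > Rehab 50.
Peds: +30 to 30 (cap) — 65 left.
Give Onc 15 more to hit its cap of 20 — 50 left.
Give Ortho 15 more to hit its cap of 20 — 35 left.
Only 35 left; Surgery takes them to reach 45.

45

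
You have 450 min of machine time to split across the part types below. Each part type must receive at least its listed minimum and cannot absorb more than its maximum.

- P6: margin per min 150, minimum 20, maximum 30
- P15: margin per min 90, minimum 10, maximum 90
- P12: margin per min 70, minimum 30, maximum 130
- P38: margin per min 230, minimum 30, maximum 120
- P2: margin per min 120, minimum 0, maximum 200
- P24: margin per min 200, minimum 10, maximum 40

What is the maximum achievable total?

68900

Meeting every minimum uses 20+10+30+30+0+10 = 100 min, leaving 350.
Highest margin per min first: P38 230 > P24 200 > P6 150 > P2 120 > P15 90 > P12 70.
P38 takes 90 more to reach its cap of 120 → 260 left.
P24: +30 to 40 (cap) → 230 left.
P6 takes 10 more to reach its cap of 30 → 220 left.
P2: +200 to 200 (cap) → 20 left.
P15 has room for 80 more but only 20 remain, so it gets 30.
Total = 150×30 + 90×30 + 70×30 + 230×120 + 120×200 + 200×40 = 68900.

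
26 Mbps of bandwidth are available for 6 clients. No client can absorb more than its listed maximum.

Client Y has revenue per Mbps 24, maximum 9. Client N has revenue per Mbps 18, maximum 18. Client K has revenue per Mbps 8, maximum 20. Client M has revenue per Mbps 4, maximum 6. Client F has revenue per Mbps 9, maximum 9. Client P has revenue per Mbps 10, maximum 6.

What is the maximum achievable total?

Order the clients by revenue per Mbps: Client Y 24 > Client N 18 > Client P 10 > Client F 9 > Client K 8 > Client M 4.
Client Y takes 9 to reach its cap of 9 — 17 left.
Only 17 left; Client N takes them to reach 17.
Total = 24×9 + 18×17 = 522.

522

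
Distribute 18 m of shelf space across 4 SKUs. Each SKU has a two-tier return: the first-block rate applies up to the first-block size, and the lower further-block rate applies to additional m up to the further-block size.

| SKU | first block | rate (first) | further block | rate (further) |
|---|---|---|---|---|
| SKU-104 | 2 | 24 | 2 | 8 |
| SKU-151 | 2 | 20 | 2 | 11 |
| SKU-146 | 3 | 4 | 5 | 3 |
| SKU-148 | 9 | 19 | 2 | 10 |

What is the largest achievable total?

Order all 8 blocks by rate: SKU-104/tier1 24 > SKU-151/tier1 20 > SKU-148/tier1 19 > SKU-151/tier2 11 > SKU-148/tier2 10 > SKU-104/tier2 8 > SKU-146/tier1 4 > SKU-146/tier2 3.
Fill SKU-104 tier1 block (2 at 24) → 16 left.
SKU-151 tier1 at 20: fill all 2 → 14 left.
SKU-148/tier1 (19): +9 → 5 left.
SKU-151/tier2 (11): +2 → 3 left.
SKU-148 tier2 at 10: fill all 2 → 1 left.
SKU-104 tier2 at 8: only 1 left, fill 1.
Total = 24×2 + 20×2 + 19×9 + 11×2 + 10×2 + 8×1 = 309.

309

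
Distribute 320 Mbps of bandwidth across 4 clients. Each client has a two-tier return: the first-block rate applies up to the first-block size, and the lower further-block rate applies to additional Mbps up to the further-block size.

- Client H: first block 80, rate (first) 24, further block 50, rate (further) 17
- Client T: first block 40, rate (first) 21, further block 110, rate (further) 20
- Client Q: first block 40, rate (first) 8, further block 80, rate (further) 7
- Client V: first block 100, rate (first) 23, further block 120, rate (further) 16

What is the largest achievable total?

7060

Treat each block as its own option and order by rate: Client H/first 24 > Client V/first 23 > Client T/first 21 > Client T/second 20 > Client H/second 17 > Client V/second 16 > Client Q/first 8 > Client Q/second 7.
Client H/first (24): +80 — 240 left.
Client V/first (23): +100 — 140 left.
Fill Client T first block (40 at 21) — 100 left.
Client T/second: +100 of 110 at 20; pool empty.
Total = 24×80 + 23×100 + 21×40 + 20×100 = 7060.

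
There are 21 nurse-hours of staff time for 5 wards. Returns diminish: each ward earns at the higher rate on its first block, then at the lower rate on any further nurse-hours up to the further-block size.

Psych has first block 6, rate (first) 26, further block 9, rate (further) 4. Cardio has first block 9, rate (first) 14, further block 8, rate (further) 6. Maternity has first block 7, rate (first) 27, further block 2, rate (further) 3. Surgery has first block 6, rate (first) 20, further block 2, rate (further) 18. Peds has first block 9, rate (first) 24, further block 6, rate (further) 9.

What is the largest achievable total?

Order all 10 blocks by rate: Maternity/tier1 27 > Psych/tier1 26 > Peds/tier1 24 > Surgery/tier1 20 > Surgery/tier2 18 > Cardio/tier1 14 > Peds/tier2 9 > Cardio/tier2 6 > Psych/tier2 4 > Maternity/tier2 3.
Maternity tier1 at 27: fill all 7 → 14 left.
Fill Psych tier1 block (6 at 26) → 8 left.
Peds tier1 at 24: only 8 left, fill 8.
Total = 27×7 + 26×6 + 24×8 = 537.

537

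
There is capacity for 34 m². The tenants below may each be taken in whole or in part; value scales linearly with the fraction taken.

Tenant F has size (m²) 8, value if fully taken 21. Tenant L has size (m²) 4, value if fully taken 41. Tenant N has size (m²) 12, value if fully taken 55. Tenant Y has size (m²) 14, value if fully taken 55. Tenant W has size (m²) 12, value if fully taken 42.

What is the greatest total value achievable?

Best value per unit of size first: Tenant L 41/4≈10.2, Tenant N 55/12≈4.58, Tenant Y 55/14≈3.93, Tenant W 42/12≈3.5, Tenant F 21/8≈2.62.
Take all of Tenant L (4 m², value 41) → 30 m² left.
All 12 m² of Tenant N fit (value 55) → 18 remain.
Take all of Tenant Y (14 m², value 55) → 4 m² left.
4 m² left: a 4/12 share of Tenant W gives 42×4/12 = 14.
Total value = 165.

165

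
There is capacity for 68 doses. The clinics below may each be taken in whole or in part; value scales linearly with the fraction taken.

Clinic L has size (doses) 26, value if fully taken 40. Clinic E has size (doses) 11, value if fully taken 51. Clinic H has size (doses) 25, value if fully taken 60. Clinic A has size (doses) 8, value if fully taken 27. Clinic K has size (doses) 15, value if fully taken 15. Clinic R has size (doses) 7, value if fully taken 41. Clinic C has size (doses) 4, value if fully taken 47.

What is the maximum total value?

246

Sort by value density: Clinic C 47/4≈11.8, Clinic R 41/7≈5.86, Clinic E 51/11≈4.64, Clinic A 27/8≈3.38, Clinic H 60/25≈2.4, Clinic L 40/26≈1.54, Clinic K 15/15≈1.
All 4 doses of Clinic C fit (value 47) — 64 remain.
Clinic R: take in full, 7 doses for value 41 — 57 left.
Clinic E: take in full, 11 doses for value 51 — 46 left.
Take all of Clinic A (8 doses, value 27) — 38 doses left.
Take all of Clinic H (25 doses, value 60) — 13 doses left.
13 doses left: a 13/26 share of Clinic L gives 40×13/26 = 20.
Total value = 246.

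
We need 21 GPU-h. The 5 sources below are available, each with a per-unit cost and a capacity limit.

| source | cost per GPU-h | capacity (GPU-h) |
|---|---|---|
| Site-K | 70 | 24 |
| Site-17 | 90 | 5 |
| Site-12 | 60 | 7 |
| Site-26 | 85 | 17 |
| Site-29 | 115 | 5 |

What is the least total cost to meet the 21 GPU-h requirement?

1400

Use sources in increasing cost order.
Site-12 (60): use full 7 — 14 GPU-h to go.
Site-K (70): take the remaining 14 — done.
Site-26, Site-17, Site-29: unused.
Cost = 7×60 + 14×70 = 1400.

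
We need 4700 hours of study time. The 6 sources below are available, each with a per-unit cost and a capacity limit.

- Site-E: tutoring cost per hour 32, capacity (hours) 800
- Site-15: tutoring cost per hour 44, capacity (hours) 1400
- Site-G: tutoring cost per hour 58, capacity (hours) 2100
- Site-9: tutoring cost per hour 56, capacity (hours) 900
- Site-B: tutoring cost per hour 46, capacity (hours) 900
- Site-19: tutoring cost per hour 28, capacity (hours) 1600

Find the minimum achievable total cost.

Cheapest first:
Take 1600 from Site-19 at 28 — need 3100 more.
Site-E (32): use full 800 — 2300 hours to go.
Site-15 at 44: take all 1400 hours — 900 still needed.
Site-B at 46: take all 900 hours — 0 still needed.
Site-9, Site-G: unused.
Cost = 1600×28 + 800×32 + 1400×44 + 900×46 = 173400.

173400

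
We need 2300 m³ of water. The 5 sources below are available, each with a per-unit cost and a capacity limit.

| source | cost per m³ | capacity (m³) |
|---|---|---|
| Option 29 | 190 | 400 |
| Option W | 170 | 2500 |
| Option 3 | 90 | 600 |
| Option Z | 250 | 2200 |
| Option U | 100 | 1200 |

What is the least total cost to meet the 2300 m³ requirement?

259000

Cheapest first:
Option 3 at 90: take all 600 m³ → 1700 still needed.
Option U (100): use full 1200 → 500 m³ to go.
Option W (170): take the remaining 500 → done.
Option 29, Option Z: unused.
Cost = 600×90 + 1200×100 + 500×170 = 259000.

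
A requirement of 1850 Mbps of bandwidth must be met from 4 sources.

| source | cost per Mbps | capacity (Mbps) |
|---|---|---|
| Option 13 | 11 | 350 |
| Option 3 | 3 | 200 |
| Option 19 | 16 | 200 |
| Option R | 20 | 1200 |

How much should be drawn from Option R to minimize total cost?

1100

Use sources in increasing cost order.
Option 3 (3): use full 200 → 1650 Mbps to go.
Take 350 from Option 13 at 11 → need 1300 more.
Take 200 from Option 19 at 16 → need 1100 more.
Take 1100 from Option R at 20 to finish.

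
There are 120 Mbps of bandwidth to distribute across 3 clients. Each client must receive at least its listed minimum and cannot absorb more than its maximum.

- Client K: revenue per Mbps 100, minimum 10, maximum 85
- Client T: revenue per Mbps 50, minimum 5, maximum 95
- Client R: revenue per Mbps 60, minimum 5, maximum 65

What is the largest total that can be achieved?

Meeting every minimum uses 10+5+5 = 20 Mbps, leaving 100.
Order the clients by revenue per Mbps: Client K 100 > Client R 60 > Client T 50.
Client K: +75 to 85 (cap) → 25 left.
Only 25 left; Client R takes them to reach 30.
Total = 100×85 + 50×5 + 60×30 = 10550.

10550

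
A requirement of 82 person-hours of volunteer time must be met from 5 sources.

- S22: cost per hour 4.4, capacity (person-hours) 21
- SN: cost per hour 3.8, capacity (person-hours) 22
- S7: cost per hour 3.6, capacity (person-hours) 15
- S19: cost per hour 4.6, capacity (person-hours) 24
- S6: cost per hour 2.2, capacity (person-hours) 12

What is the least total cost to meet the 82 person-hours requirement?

311.6

Fill from the cheapest source first.
Take 12 from S6 at 2.2 — need 70 more.
S7 at 3.6: take all 15 person-hours — 55 still needed.
Take 22 from SN at 3.8 — need 33 more.
S22 (4.4): use full 21 — 12 person-hours to go.
Take 12 from S19 at 4.6 to finish.
Cost = 12×2.2 + 15×3.6 + 22×3.8 + 21×4.4 + 12×4.6 = 311.6.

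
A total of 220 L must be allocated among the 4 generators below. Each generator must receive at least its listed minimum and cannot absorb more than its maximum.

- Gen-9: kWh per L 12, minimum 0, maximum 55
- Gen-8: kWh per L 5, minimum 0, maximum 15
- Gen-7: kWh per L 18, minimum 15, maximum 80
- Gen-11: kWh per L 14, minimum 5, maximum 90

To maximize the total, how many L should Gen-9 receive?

Meeting every minimum uses 0+0+15+5 = 20 L, leaving 200.
Highest kWh per L first: Gen-7 18 > Gen-11 14 > Gen-9 12 > Gen-8 5.
Gen-7 takes 65 more to reach its cap of 80 → 135 left.
Gen-11 takes 85 more to reach its cap of 90 → 50 left.
Gen-9: +50 (room for 55) → 50. Pool exhausted.

50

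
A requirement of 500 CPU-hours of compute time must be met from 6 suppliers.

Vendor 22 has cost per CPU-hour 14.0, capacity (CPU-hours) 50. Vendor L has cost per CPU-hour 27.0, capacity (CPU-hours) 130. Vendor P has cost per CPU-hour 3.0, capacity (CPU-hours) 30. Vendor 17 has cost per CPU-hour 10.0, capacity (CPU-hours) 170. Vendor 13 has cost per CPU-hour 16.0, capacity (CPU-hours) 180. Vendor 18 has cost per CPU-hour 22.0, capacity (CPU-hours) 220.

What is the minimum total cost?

6910

Fill from the cheapest supplier first.
Vendor P (3.0): use full 30 — 470 CPU-hours to go.
Take 170 from Vendor 17 at 10.0 — need 300 more.
Take 50 from Vendor 22 at 14.0 — need 250 more.
Vendor 13 (16.0): use full 180 — 70 CPU-hours to go.
Vendor 18 at 22.0: take 70 of its 220 — requirement met.
Vendor L: unused.
Cost = 30×3.0 + 170×10.0 + 50×14.0 + 180×16.0 + 70×22.0 = 6910.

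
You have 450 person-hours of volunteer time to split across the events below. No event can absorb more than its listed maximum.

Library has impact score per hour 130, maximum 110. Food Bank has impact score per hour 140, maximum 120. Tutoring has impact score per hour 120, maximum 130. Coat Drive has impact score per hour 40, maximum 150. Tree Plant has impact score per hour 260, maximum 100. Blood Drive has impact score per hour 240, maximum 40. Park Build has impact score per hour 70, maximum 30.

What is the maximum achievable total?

Rank by impact score per hour: Tree Plant 260 > Blood Drive 240 > Food Bank 140 > Library 130 > Tutoring 120 > Park Build 70 > Coat Drive 40.
Give Tree Plant 100 to hit its cap of 100 — 350 left.
Blood Drive takes 40 to reach its cap of 40 — 310 left.
Give Food Bank 120 to hit its cap of 120 — 190 left.
Library takes 110 to reach its cap of 110 — 80 left.
Tutoring has room for 130 but only 80 remain, so it gets 80.
Total = 130×110 + 140×120 + 120×80 + 260×100 + 240×40 = 76300.

76300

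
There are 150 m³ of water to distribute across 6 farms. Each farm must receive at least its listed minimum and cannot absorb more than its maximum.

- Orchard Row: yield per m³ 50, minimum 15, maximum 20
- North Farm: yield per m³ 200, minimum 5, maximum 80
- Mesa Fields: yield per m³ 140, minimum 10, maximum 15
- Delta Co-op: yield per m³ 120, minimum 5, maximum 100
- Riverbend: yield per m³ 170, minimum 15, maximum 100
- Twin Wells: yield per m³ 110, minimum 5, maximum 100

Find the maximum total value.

Meeting every minimum uses 15+5+10+5+15+5 = 55 m³, leaving 95.
Highest yield per m³ first: North Farm 200 > Riverbend 170 > Mesa Fields 140 > Delta Co-op 120 > Twin Wells 110 > Orchard Row 50.
North Farm: +75 to 80 (cap) ; 20 left.
Riverbend: +20 (room for 85) → 35. Pool exhausted.
Total = 50×15 + 200×80 + 140×10 + 120×5 + 170×35 + 110×5 = 25250.

25250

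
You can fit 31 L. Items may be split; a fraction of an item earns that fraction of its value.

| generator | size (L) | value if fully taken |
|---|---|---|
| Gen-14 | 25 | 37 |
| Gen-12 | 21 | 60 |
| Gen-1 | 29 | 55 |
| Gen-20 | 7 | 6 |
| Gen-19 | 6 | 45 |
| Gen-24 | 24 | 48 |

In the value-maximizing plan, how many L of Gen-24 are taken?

Sort by value density: Gen-19 45/6≈7.5, Gen-12 60/21≈2.86, Gen-24 48/24≈2, Gen-1 55/29≈1.9, Gen-14 37/25≈1.48, Gen-20 6/7≈0.857.
Take all of Gen-19 (6 L, value 45) — 25 L left.
Take all of Gen-12 (21 L, value 60) — 4 L left.
Fill the last 4 L with part of Gen-24: 4/24 of it earns 8.

4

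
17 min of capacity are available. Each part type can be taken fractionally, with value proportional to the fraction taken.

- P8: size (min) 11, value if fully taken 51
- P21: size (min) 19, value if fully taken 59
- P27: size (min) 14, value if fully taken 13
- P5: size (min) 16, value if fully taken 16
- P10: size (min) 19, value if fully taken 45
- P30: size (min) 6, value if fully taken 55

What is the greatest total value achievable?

106

Sort by value density: P30 55/6≈9.17, P8 51/11≈4.64, P21 59/19≈3.11, P10 45/19≈2.37, P5 16/16≈1, P27 13/14≈0.929.
All 6 min of P30 fit (value 55) → 11 remain.
All 11 min of P8 fit (value 51) → 0 remain.
Total value = 106.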